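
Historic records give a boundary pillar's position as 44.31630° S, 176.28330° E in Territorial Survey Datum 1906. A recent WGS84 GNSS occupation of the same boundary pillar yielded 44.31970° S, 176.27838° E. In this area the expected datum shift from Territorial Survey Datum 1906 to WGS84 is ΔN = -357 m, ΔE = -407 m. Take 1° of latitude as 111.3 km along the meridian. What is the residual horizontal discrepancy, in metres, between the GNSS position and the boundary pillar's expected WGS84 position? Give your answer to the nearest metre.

Observed coordinate differences: Δφ = -0.00340°, Δλ = -0.00492°.
Converting to metres (1° lat = 111300 m, cos φ = 0.715494): observed ΔN = -378.4 m, observed ΔE = -391.8 m.
Subtracting the expected shift leaves a residual of -378.4 − (-357) = -21.4 m north and -391.8 − (-407) = 15.2 m east.
Residual distance = √((-21.4)² + 15.2²) = 26.3 m.

26 m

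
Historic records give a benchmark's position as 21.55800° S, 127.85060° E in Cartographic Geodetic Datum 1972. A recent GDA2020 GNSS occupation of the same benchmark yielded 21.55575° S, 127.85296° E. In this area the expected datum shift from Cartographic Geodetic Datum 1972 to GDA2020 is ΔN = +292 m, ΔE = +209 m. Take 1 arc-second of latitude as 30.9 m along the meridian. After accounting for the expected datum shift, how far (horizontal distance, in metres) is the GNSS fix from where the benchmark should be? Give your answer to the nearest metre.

55 m

Observed coordinate differences: Δφ = +0.00225°, Δλ = +0.00236°.
Converting to metres (1° lat = 111240 m, cos φ = 0.930046): observed ΔN = 250.3 m, observed ΔE = 244.2 m.
Subtracting the expected shift leaves a residual of 250.3 − (292) = -41.7 m north and 244.2 − (209) = 35.2 m east.
Residual distance = √((-41.7)² + 35.2²) = 54.6 m.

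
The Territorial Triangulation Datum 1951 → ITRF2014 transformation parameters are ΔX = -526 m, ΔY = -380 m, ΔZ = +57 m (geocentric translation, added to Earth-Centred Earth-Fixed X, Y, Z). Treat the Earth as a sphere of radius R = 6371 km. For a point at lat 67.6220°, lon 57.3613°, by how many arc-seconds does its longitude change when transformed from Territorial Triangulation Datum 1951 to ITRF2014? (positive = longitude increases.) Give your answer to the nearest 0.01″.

Δλ = 20.24″

sin φ = 0.924692, cos φ = 0.380715, sin λ = 0.842088, cos λ = 0.539340.
East component: ΔE = −sin λ·ΔX + cos λ·ΔY = −(0.842088)(-526) + (0.539340)(-380) = 237.99 m.
1° of latitude spans πR/180 = 111195 m; at latitude φ, 1° of longitude spans that × cos φ = 42333.6 m, so Δλ = 237.99 / 42333.6 × 3600 = 20.238″.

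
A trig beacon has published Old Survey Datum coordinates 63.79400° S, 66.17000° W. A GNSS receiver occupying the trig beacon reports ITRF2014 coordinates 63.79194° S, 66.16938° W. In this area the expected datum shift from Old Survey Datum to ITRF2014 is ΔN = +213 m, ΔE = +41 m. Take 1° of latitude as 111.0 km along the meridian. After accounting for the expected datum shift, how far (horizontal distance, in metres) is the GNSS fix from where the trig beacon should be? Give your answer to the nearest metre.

19 m

Observed coordinate differences: Δφ = +0.00206°, Δλ = +0.00062°.
Converting to metres (1° lat = 111000 m, cos φ = 0.441600): observed ΔN = 228.7 m, observed ΔE = 30.4 m.
Subtracting the expected shift leaves a residual of 228.7 − (213) = 15.7 m north and 30.4 − (41) = -10.6 m east.
Residual distance = √(15.7² + (-10.6)²) = 18.9 m.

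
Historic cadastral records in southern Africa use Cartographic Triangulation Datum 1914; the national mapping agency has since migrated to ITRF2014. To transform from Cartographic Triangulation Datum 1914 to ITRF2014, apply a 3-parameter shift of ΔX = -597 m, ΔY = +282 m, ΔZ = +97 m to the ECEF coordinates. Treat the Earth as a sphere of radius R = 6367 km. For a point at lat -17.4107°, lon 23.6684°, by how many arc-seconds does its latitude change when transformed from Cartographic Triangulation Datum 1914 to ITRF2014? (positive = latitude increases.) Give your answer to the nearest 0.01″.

sin φ = -0.299219, cos φ = 0.954184, sin λ = 0.401443, cos λ = 0.915884.
North component: ΔN = −sin φ cos λ·ΔX − sin φ sin λ·ΔY + cos φ·ΔZ = −(-0.299219)(0.915884)(-597) − (-0.299219)(0.401443)(282) + (0.954184)(97) = -37.18 m.
1° of latitude spans πR/180 = 111125 m, so Δφ = -37.18 / 111125 × 3600 = -1.204″.

Δφ = -1.20″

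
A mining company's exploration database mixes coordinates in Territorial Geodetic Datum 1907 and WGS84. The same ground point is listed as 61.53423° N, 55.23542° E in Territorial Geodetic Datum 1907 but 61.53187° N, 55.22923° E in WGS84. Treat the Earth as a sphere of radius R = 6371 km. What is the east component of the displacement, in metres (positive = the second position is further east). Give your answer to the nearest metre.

Δφ = 61.53187° − 61.53423° = -0.00236°; Δλ = 55.22923° − 55.23542° = -0.00619°.
1° along a meridian = πR/180 = 111195 m.
ΔN = Δφ × 111195 = -262.4 m; ΔE = Δλ × 111195 × cos(61.53423°) = -0.00619 × 111195 × 0.476634 = -328.1 m.

ΔE = -328 m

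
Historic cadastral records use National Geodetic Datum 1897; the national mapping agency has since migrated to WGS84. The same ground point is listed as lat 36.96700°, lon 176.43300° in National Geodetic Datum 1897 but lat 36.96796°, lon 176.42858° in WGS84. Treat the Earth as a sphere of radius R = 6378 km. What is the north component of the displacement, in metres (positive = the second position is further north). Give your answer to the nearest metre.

Δφ = 36.96796° − 36.96700° = +0.00096°; Δλ = 176.42858° − 176.43300° = -0.00442°.
1° along a meridian = πR/180 = 111317 m.
ΔN = Δφ × 111317 = 106.9 m; ΔE = Δλ × 111317 × cos(36.96700°) = -0.00442 × 111317 × 0.798982 = -393.1 m.

ΔN = 107 m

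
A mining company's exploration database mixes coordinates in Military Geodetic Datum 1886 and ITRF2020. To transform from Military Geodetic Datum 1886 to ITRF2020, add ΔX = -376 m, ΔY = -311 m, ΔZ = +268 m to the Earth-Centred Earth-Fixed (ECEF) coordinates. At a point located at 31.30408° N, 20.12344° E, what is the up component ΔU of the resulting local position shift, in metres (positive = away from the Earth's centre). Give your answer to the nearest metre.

ΔU = -254 m

At φ = 31.30408°, λ = 20.12344°: sin φ = 0.519580, cos φ = 0.854422, sin λ = 0.344044, cos λ = 0.938954.
ΔU = cos φ cos λ·ΔX + cos φ sin λ·ΔY + sin φ·ΔZ = (0.854422)(0.938954)(-376) + (0.854422)(0.344044)(-311) + (0.519580)(268) = -253.82 m.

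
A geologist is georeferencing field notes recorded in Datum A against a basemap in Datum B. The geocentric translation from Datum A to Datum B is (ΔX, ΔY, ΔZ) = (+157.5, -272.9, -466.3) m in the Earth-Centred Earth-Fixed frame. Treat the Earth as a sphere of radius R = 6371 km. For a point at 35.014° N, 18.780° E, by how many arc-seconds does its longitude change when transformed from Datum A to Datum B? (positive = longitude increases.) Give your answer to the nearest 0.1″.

sin φ = 0.573777, cos φ = 0.819012, sin λ = 0.321935, cos λ = 0.946762.
East component: ΔE = −sin λ·ΔX + cos λ·ΔY = −(0.321935)(157.5) + (0.946762)(-272.9) = -309.08 m.
1° of latitude spans πR/180 = 111195 m; at latitude φ, 1° of longitude spans that × cos φ = 91070.0 m, so Δλ = -309.08 / 91070.0 × 3600 = -12.218″.

Δλ = -12.2″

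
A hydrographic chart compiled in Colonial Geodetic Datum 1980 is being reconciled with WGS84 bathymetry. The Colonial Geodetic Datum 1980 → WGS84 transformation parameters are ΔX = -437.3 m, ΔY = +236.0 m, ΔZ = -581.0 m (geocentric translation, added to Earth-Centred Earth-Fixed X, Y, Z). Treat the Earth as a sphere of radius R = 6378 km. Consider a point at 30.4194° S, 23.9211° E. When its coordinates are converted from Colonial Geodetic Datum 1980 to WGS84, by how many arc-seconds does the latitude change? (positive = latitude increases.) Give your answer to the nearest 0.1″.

sin φ = -0.506326, cos φ = 0.862342, sin λ = 0.405478, cos λ = 0.914105.
North component: ΔN = −sin φ cos λ·ΔX − sin φ sin λ·ΔY + cos φ·ΔZ = −(-0.506326)(0.914105)(-437.3) − (-0.506326)(0.405478)(236.0) + (0.862342)(-581.0) = -654.97 m.
1° of latitude spans πR/180 = 111317 m, so Δφ = -654.97 / 111317 × 3600 = -21.182″.

Δφ = -21.2″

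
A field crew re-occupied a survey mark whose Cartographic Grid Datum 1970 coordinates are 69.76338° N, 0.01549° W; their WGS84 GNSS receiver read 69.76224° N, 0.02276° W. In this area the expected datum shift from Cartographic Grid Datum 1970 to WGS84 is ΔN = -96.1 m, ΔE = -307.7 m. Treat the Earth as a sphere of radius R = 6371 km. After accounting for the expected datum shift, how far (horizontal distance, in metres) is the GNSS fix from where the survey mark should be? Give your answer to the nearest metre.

42 m

Observed coordinate differences: Δφ = -0.00114°, Δλ = -0.00727°.
Converting to metres (1° lat = 111195 m, cos φ = 0.345898): observed ΔN = -126.8 m, observed ΔE = -279.6 m.
Subtracting the expected shift leaves a residual of -126.8 − (-96.1) = -30.7 m north and -279.6 − (-307.7) = 28.1 m east.
Residual distance = √((-30.7)² + 28.1²) = 41.6 m.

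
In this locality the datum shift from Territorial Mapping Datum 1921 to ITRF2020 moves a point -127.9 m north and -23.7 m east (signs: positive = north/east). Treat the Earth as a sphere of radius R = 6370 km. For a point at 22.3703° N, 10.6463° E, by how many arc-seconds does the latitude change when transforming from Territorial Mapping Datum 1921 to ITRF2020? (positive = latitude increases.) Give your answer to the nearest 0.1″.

On a sphere of radius R, 1 rad of latitude = R, so Δφ = ΔN / R = -127.9 / 6370000 = -2.0078e-05 rad = -4.141″.

Δφ = -4.1″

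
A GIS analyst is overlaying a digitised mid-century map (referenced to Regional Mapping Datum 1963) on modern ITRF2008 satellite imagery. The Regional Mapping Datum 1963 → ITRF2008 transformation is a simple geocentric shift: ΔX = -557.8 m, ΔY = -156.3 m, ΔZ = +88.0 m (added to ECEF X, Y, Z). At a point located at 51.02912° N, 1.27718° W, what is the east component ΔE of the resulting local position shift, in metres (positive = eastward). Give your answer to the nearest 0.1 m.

ΔE = -168.7 m

The local east axis at (φ, λ) is (−sin λ, cos λ, 0), so ΔE = −sin(-1.27718°)·(-557.8) + cos(-1.27718°)·(-156.3) = -168.69 m.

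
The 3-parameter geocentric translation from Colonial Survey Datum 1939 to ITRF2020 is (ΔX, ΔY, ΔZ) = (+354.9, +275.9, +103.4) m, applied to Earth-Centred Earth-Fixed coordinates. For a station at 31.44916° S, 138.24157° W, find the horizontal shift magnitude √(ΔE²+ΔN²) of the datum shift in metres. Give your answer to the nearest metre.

The local east axis at (φ, λ) is (−sin λ, cos λ, 0), so ΔE = −sin(-138.24157°)·354.9 + cos(-138.24157°)·275.9 = 30.55 m.
The local north axis is (−sin φ cos λ, −sin φ sin λ, cos φ), giving ΔN = -138.126 − 95.869 + 88.211 = -145.78 m.
Horizontal magnitude = √(ΔE² + ΔN²) = √(30.55² + (-145.78)²) = 148.95 m.

149 m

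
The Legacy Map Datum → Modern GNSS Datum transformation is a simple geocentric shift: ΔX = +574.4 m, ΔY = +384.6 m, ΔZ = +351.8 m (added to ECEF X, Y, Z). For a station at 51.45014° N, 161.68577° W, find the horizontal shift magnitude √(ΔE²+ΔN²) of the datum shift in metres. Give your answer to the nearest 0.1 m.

762.9 m

The local east axis at (φ, λ) is (−sin λ, cos λ, 0), so ΔE = −sin(-161.68577°)·574.4 + cos(-161.68577°)·384.6 = -184.63 m.
The local north axis is (−sin φ cos λ, −sin φ sin λ, cos φ), giving ΔN = 426.465 + 94.514 + 219.240 = 740.22 m.
Horizontal magnitude = √(ΔE² + ΔN²) = √((-184.63)² + 740.22²) = 762.90 m.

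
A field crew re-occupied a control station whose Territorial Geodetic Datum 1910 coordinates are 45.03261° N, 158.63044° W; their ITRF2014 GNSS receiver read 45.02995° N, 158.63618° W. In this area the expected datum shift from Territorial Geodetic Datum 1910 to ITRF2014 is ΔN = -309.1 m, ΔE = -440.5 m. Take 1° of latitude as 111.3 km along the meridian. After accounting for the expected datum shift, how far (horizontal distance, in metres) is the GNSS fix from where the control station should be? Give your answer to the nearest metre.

17 m

Observed coordinate differences: Δφ = -0.00266°, Δλ = -0.00574°.
Converting to metres (1° lat = 111300 m, cos φ = 0.706704): observed ΔN = -296.1 m, observed ΔE = -451.5 m.
Subtracting the expected shift leaves a residual of -296.1 − (-309.1) = 13.0 m north and -451.5 − (-440.5) = -11.0 m east.
Residual distance = √(13.0² + (-11.0)²) = 17.1 m.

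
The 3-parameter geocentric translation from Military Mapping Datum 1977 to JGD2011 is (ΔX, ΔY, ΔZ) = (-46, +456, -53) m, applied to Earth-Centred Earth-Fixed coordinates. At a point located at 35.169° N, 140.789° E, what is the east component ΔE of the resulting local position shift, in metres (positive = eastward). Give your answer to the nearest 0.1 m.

ΔE = -324.2 m

At φ = 35.169°, λ = 140.789°: sin φ = 0.575990, cos φ = 0.817457, sin λ = 0.632178, cos λ = -0.774823.
ΔE = −sin λ·ΔX + cos λ·ΔY = −(0.632178)·(-46) + (-0.774823)·(456) = -324.24 m.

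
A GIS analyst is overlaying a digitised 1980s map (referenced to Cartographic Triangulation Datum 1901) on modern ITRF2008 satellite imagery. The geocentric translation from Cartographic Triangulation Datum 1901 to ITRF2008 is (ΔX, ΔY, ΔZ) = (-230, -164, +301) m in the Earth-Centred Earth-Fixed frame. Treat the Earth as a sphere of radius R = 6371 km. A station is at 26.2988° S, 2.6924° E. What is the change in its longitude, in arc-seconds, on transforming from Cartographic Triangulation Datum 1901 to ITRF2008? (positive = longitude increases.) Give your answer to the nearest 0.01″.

Δλ = -5.53″

sin φ = -0.443052, cos φ = 0.896496, sin λ = 0.046974, cos λ = 0.998896.
East component: ΔE = −sin λ·ΔX + cos λ·ΔY = −(0.046974)(-230) + (0.998896)(-164) = -153.01 m.
1° of latitude spans πR/180 = 111195 m; at latitude φ, 1° of longitude spans that × cos φ = 99685.8 m, so Δλ = -153.01 / 99685.8 × 3600 = -5.526″.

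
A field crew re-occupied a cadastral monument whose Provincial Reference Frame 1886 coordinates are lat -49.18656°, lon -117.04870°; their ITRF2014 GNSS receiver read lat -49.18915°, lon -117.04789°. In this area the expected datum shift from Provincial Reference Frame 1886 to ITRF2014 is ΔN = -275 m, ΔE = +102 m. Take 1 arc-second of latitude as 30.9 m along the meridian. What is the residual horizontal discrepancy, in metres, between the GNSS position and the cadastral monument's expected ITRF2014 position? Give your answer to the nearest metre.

45 m

Observed coordinate differences: Δφ = -0.00259°, Δλ = +0.00081°.
Converting to metres (1° lat = 111240 m, cos φ = 0.653598): observed ΔN = -288.1 m, observed ΔE = 58.9 m.
Subtracting the expected shift leaves a residual of -288.1 − (-275) = -13.1 m north and 58.9 − (102) = -43.1 m east.
Residual distance = √((-13.1)² + (-43.1)²) = 45.1 m.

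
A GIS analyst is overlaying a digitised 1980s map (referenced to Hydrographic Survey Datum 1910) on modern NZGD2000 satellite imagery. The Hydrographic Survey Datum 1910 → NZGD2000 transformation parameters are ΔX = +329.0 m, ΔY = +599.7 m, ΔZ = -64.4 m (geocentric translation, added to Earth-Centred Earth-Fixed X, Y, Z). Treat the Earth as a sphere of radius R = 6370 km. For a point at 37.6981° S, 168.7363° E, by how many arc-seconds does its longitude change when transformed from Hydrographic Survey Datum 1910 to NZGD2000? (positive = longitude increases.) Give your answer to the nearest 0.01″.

Δλ = -26.70″

sin φ = -0.611501, cos φ = 0.791244, sin λ = 0.195325, cos λ = -0.980739.
East component: ΔE = −sin λ·ΔX + cos λ·ΔY = −(0.195325)(329.0) + (-0.980739)(599.7) = -652.41 m.
1° of latitude spans πR/180 = 111177 m; at latitude φ, 1° of longitude spans that × cos φ = 87968.5 m, so Δλ = -652.41 / 87968.5 × 3600 = -26.699″.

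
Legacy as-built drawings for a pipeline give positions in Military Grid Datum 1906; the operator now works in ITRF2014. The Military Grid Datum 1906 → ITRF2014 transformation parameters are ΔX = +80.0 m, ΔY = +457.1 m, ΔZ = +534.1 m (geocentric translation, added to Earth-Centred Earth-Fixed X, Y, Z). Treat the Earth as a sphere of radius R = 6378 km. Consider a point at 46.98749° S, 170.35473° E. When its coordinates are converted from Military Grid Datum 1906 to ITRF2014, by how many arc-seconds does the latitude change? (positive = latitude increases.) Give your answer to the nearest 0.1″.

sin φ = -0.731205, cos φ = 0.682158, sin λ = 0.167548, cos λ = -0.985864.
North component: ΔN = −sin φ cos λ·ΔX − sin φ sin λ·ΔY + cos φ·ΔZ = −(-0.731205)(-0.985864)(80.0) − (-0.731205)(0.167548)(457.1) + (0.682158)(534.1) = 362.67 m.
1° of latitude spans πR/180 = 111317 m, so Δφ = 362.67 / 111317 × 3600 = 11.729″.

Δφ = 11.7″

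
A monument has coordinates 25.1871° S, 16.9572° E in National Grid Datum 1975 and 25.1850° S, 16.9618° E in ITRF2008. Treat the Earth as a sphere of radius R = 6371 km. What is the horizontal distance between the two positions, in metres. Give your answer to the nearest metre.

Δφ = -25.1850° − -25.1871° = +0.0021°; Δλ = 16.9618° − 16.9572° = +0.0046°.
1° along a meridian = πR/180 = 111195 m.
ΔN = Δφ × 111195 = 233.5 m; ΔE = Δλ × 111195 × cos(-25.1871°) = +0.0046 × 111195 × 0.904923 = 462.9 m.
Distance = √(ΔE² + ΔN²) = √(462.9² + 233.5²) = 518.4 m.

518 m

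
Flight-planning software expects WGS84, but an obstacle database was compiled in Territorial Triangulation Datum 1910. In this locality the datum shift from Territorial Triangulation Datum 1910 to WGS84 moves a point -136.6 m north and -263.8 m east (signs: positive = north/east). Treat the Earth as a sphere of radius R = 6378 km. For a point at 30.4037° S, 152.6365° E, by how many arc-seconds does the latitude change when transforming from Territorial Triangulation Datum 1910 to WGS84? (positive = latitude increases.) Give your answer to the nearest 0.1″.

Δφ = -4.4″

On a sphere of radius R, 1 rad of latitude = R, so Δφ = ΔN / R = -136.6 / 6378000 = -2.1417e-05 rad = -4.418″.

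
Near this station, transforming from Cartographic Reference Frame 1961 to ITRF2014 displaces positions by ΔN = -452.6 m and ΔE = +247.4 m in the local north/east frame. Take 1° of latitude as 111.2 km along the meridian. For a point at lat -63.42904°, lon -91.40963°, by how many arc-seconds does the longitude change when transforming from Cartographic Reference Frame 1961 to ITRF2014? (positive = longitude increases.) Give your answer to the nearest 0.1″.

Δλ = 17.9″

At latitude -63.42904°, cos φ = 0.447306.
1° of longitude at this latitude = 111.2 × cos φ = 49.74 km, so Δλ = 247.4 / 49740.4 = 0.0049738° = 17.906″.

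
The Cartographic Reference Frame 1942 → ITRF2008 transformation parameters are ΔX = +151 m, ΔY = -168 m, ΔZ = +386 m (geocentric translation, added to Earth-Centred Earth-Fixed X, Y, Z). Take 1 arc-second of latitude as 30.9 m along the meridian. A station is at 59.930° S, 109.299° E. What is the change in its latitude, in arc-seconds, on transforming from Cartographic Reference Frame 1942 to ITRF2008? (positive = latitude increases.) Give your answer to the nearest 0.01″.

sin φ = -0.865414, cos φ = 0.501058, sin λ = 0.943807, cos λ = -0.330498.
North component: ΔN = −sin φ cos λ·ΔX − sin φ sin λ·ΔY + cos φ·ΔZ = −(-0.865414)(-0.330498)(151) − (-0.865414)(0.943807)(-168) + (0.501058)(386) = 13.00 m.
1° of latitude spans 3600 × 30.90 = 111240 m, so Δφ = 13.00 / 111240 × 3600 = 0.421″.

Δφ = 0.42″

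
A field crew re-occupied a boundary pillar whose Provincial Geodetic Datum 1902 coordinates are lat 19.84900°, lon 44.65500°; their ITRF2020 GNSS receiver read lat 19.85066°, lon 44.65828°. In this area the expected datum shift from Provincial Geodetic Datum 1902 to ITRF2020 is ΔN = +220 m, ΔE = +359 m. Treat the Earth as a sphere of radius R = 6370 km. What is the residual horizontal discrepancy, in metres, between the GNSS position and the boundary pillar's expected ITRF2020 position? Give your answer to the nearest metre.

39 m

Observed coordinate differences: Δφ = +0.00166°, Δλ = +0.00328°.
Converting to metres (1° lat = 111177 m, cos φ = 0.940591): observed ΔN = 184.6 m, observed ΔE = 343.0 m.
Subtracting the expected shift leaves a residual of 184.6 − (220) = -35.4 m north and 343.0 − (359) = -16.0 m east.
Residual distance = √((-35.4)² + (-16.0)²) = 38.9 m.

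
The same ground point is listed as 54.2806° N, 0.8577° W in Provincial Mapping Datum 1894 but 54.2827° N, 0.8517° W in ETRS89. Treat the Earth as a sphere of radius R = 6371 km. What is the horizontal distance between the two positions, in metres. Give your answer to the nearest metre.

Δφ = 54.2827° − 54.2806° = +0.0021°; Δλ = -0.8517° − -0.8577° = +0.0060°.
1° along a meridian = πR/180 = 111195 m.
ΔN = Δφ × 111195 = 233.5 m; ΔE = Δλ × 111195 × cos(54.2806°) = +0.0060 × 111195 × 0.583816 = 389.5 m.
Distance = √(ΔE² + ΔN²) = √(389.5² + 233.5²) = 454.1 m.

454 m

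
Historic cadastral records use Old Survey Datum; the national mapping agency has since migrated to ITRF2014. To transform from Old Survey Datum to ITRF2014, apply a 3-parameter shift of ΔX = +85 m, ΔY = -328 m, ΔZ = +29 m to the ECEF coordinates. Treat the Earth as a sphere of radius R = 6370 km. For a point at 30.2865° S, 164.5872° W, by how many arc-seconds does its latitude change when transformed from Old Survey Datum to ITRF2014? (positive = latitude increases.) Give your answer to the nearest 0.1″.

Δφ = 0.9″

sin φ = -0.504324, cos φ = 0.863514, sin λ = -0.265771, cos λ = -0.964036.
North component: ΔN = −sin φ cos λ·ΔX − sin φ sin λ·ΔY + cos φ·ΔZ = −(-0.504324)(-0.964036)(85) − (-0.504324)(-0.265771)(-328) + (0.863514)(29) = 27.68 m.
1° of latitude spans πR/180 = 111177 m, so Δφ = 27.68 / 111177 × 3600 = 0.896″.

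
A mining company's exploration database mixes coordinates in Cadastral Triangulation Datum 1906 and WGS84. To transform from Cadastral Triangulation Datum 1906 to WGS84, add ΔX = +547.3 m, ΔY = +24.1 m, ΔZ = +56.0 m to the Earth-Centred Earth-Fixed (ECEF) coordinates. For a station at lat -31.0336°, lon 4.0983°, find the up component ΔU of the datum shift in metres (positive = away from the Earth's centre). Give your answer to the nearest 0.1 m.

At φ = -31.0336°, λ = 4.0983°: sin φ = -0.515541, cos φ = 0.856865, sin λ = 0.071468, cos λ = 0.997443.
ΔU = cos φ cos λ·ΔX + cos φ sin λ·ΔY + sin φ·ΔZ = (0.856865)(0.997443)(547.3) + (0.856865)(0.071468)(24.1) + (-0.515541)(56.0) = 440.37 m.

ΔU = 440.4 m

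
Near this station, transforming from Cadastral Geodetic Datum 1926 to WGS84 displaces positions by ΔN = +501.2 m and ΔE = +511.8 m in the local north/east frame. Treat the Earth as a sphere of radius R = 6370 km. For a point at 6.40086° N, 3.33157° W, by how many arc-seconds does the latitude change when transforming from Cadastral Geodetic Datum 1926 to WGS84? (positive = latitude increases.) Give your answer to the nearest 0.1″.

Δφ = 16.2″

On a sphere of radius R, 1 rad of latitude = R, so Δφ = ΔN / R = 501.2 / 6370000 = 7.8681e-05 rad = 16.229″.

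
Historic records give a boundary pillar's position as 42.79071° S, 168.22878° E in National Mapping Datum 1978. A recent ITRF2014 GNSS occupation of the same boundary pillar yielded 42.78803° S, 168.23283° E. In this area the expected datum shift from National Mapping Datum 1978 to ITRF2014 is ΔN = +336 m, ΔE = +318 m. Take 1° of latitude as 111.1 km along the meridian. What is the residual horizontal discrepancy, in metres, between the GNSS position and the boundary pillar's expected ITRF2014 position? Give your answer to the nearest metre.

Observed coordinate differences: Δφ = +0.00268°, Δλ = +0.00405°.
Converting to metres (1° lat = 111100 m, cos φ = 0.733840): observed ΔN = 297.7 m, observed ΔE = 330.2 m.
Subtracting the expected shift leaves a residual of 297.7 − (336) = -38.3 m north and 330.2 − (318) = 12.2 m east.
Residual distance = √((-38.3)² + 12.2²) = 40.1 m.

40 m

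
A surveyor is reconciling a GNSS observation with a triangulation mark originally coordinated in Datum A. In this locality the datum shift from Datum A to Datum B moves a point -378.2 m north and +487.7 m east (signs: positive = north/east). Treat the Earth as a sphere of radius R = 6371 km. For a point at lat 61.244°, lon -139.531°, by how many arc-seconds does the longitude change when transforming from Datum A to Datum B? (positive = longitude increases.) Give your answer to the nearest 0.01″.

Δλ = 32.82″

At latitude 61.244°, cos φ = 0.481081.
One radian of longitude at latitude φ spans R cos φ, so Δλ = ΔE / (R cos φ) = 487.7 / (6371000 × 0.481081) = 1.5912e-04 rad = 32.821″.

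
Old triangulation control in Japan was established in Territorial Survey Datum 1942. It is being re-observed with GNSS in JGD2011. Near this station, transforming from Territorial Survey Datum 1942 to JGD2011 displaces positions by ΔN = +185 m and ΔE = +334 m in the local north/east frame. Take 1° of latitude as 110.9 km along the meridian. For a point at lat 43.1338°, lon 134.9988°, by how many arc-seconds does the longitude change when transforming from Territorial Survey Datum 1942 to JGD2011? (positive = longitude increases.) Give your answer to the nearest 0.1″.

At latitude 43.1338°, cos φ = 0.729759.
1° of longitude at this latitude = 110.9 × cos φ = 80.93 km, so Δλ = 334.0 / 80930.3 = 0.0041270° = 14.857″.

Δλ = 14.9″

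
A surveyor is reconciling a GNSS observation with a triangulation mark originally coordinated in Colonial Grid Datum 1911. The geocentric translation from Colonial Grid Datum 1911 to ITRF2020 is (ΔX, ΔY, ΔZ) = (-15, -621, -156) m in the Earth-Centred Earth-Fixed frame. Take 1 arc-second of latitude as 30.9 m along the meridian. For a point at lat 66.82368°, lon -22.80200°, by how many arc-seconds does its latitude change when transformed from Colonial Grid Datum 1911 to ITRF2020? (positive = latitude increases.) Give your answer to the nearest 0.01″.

sin φ = 0.919298, cos φ = 0.393562, sin λ = -0.387548, cos λ = 0.921850.
North component: ΔN = −sin φ cos λ·ΔX − sin φ sin λ·ΔY + cos φ·ΔZ = −(0.919298)(0.921850)(-15) − (0.919298)(-0.387548)(-621) + (0.393562)(-156) = -269.93 m.
1° of latitude spans 3600 × 30.90 = 111240 m, so Δφ = -269.93 / 111240 × 3600 = -8.736″.

Δφ = -8.74″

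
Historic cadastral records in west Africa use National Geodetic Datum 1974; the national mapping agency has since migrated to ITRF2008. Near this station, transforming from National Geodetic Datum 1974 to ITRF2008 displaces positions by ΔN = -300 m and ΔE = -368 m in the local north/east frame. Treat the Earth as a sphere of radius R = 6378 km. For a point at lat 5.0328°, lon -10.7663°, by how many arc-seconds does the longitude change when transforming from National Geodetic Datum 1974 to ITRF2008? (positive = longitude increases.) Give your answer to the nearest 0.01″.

At latitude 5.0328°, cos φ = 0.996145.
One radian of longitude at latitude φ spans R cos φ, so Δλ = ΔE / (R cos φ) = -368.0 / (6378000 × 0.996145) = -5.7922e-05 rad = -11.947″.

Δλ = -11.95″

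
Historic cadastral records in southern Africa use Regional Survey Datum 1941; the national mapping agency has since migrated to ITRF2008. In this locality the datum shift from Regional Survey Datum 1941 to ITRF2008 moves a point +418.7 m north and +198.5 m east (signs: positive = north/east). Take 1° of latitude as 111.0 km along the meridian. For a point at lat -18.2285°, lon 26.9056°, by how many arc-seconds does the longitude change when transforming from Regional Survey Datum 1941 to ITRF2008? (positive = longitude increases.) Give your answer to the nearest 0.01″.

At latitude -18.2285°, cos φ = 0.949817.
1° of longitude at this latitude = 111.0 × cos φ = 105.43 km, so Δλ = 198.5 / 105429.6 = 0.0018828° = 6.778″.

Δλ = 6.78″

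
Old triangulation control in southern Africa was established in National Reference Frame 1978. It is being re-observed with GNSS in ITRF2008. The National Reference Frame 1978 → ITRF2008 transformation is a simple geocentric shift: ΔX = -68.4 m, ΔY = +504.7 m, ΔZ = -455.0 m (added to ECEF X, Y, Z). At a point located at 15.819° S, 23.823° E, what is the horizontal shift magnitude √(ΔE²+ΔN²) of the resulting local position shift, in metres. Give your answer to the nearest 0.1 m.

631.5 m

At φ = -15.819°, λ = 23.823°: sin φ = -0.272599, cos φ = 0.962128, sin λ = 0.403913, cos λ = 0.914798.
ΔE = −sin λ·ΔX + cos λ·ΔY = −(0.403913)·(-68.4) + (0.914798)·(504.7) = 489.33 m.
ΔN = −sin φ cos λ·ΔX − sin φ sin λ·ΔY + cos φ·ΔZ = −(-0.272599)(0.914798)(-68.4) − (-0.272599)(0.403913)(504.7) + (0.962128)(-455.0) = -399.25 m.
Horizontal magnitude = √(ΔE² + ΔN²) = √(489.33² + (-399.25)²) = 631.54 m.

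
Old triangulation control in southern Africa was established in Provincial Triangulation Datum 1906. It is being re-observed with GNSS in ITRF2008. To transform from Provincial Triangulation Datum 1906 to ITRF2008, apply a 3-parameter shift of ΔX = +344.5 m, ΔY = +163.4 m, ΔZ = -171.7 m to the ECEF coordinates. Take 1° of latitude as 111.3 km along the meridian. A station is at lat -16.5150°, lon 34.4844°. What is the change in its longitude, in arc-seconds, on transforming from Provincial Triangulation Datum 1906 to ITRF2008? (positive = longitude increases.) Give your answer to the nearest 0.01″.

Δλ = -2.04″

sin φ = -0.284266, cos φ = 0.958745, sin λ = 0.566182, cos λ = 0.824280.
East component: ΔE = −sin λ·ΔX + cos λ·ΔY = −(0.566182)(344.5) + (0.824280)(163.4) = -60.36 m.
1° of latitude spans 111300 m; at latitude φ, 1° of longitude spans that × cos φ = 106708.4 m, so Δλ = -60.36 / 106708.4 × 3600 = -2.036″.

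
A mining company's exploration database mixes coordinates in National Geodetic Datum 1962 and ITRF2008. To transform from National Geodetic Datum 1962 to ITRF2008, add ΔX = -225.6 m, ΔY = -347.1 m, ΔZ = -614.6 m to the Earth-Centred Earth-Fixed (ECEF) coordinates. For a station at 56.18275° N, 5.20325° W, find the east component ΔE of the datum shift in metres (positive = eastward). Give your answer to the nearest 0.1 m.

At φ = 56.18275°, λ = -5.20325°: sin φ = 0.830817, cos φ = 0.556546, sin λ = -0.090689, cos λ = 0.995879.
ΔE = −sin λ·ΔX + cos λ·ΔY = −(-0.090689)·(-225.6) + (0.995879)·(-347.1) = -366.13 m.

ΔE = -366.1 m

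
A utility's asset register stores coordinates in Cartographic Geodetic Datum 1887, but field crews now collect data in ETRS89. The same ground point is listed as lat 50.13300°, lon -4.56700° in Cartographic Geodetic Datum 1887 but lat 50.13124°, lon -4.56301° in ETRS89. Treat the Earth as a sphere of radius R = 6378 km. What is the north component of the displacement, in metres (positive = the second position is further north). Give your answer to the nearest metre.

ΔN = -196 m

Δφ = 50.13124° − 50.13300° = -0.00176°; Δλ = -4.56301° − -4.56700° = +0.00399°.
1° along a meridian = πR/180 = 111317 m.
ΔN = Δφ × 111317 = -195.9 m; ΔE = Δλ × 111317 × cos(50.13300°) = +0.00399 × 111317 × 0.641008 = 284.7 m.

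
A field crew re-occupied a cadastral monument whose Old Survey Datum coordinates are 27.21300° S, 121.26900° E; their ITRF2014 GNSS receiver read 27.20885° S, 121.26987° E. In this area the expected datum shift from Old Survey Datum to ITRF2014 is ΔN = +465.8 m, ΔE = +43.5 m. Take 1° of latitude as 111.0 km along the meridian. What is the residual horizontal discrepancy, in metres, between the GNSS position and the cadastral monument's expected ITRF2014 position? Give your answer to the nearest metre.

43 m

Observed coordinate differences: Δφ = +0.00415°, Δλ = +0.00087°.
Converting to metres (1° lat = 111000 m, cos φ = 0.889313): observed ΔN = 460.6 m, observed ΔE = 85.9 m.
Subtracting the expected shift leaves a residual of 460.6 − (465.8) = -5.2 m north and 85.9 − (43.5) = 42.4 m east.
Residual distance = √((-5.2)² + 42.4²) = 42.7 m.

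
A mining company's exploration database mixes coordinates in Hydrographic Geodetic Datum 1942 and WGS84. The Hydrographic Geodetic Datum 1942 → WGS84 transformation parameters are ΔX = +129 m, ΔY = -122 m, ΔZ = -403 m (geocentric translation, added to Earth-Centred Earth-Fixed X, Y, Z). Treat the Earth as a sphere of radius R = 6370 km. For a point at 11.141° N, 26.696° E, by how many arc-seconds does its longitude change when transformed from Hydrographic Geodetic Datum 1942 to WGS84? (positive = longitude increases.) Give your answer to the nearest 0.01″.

sin φ = 0.193224, cos φ = 0.981155, sin λ = 0.449257, cos λ = 0.893403.
East component: ΔE = −sin λ·ΔX + cos λ·ΔY = −(0.449257)(129) + (0.893403)(-122) = -166.95 m.
1° of latitude spans πR/180 = 111177 m; at latitude φ, 1° of longitude spans that × cos φ = 109082.3 m, so Δλ = -166.95 / 109082.3 × 3600 = -5.510″.

Δλ = -5.51″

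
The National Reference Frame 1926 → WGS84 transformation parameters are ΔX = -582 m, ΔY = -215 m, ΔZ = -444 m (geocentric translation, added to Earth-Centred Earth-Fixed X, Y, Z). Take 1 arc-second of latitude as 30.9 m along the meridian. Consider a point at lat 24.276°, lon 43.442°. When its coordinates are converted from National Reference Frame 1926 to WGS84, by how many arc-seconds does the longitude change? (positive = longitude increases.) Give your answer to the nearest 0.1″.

sin φ = 0.411133, cos φ = 0.911576, sin λ = 0.687620, cos λ = 0.726071.
East component: ΔE = −sin λ·ΔX + cos λ·ΔY = −(0.687620)(-582) + (0.726071)(-215) = 244.09 m.
1° of latitude spans 3600 × 30.90 = 111240 m; at latitude φ, 1° of longitude spans that × cos φ = 101403.7 m, so Δλ = 244.09 / 101403.7 × 3600 = 8.666″.

Δλ = 8.7″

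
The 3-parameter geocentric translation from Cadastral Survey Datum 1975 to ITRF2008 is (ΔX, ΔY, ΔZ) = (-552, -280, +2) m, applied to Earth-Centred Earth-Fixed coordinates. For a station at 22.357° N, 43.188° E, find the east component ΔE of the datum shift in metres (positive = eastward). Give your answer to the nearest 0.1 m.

At φ = 22.357°, λ = 43.188°: sin φ = 0.380376, cos φ = 0.924832, sin λ = 0.684394, cos λ = 0.729112.
ΔE = −sin λ·ΔX + cos λ·ΔY = −(0.684394)·(-552) + (0.729112)·(-280) = 173.63 m.

ΔE = 173.6 m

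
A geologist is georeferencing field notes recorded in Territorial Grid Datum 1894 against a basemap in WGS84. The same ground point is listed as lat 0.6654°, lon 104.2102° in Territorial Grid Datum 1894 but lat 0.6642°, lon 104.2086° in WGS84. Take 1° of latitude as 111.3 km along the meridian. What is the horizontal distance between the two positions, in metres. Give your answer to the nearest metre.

223 m

Δφ = 0.6642° − 0.6654° = -0.0012°; Δλ = 104.2086° − 104.2102° = -0.0016°.
ΔN = Δφ × 111300 = -133.6 m; ΔE = Δλ × 111300 × cos(0.6654°) = -0.0016 × 111300 × 0.999933 = -178.1 m.
Distance = √(ΔE² + ΔN²) = √((-178.1)² + (-133.6)²) = 222.6 m.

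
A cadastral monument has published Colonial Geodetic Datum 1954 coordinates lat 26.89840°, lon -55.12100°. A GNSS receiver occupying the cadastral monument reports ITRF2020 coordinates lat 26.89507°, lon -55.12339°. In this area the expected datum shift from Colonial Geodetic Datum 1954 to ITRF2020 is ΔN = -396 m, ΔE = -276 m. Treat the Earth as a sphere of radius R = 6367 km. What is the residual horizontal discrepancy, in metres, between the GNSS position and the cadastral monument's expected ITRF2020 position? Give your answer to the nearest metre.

Observed coordinate differences: Δφ = -0.00333°, Δλ = -0.00239°.
Converting to metres (1° lat = 111125 m, cos φ = 0.891810): observed ΔN = -370.0 m, observed ΔE = -236.9 m.
Subtracting the expected shift leaves a residual of -370.0 − (-396) = 26.0 m north and -236.9 − (-276) = 39.1 m east.
Residual distance = √(26.0² + 39.1²) = 47.0 m.

47 m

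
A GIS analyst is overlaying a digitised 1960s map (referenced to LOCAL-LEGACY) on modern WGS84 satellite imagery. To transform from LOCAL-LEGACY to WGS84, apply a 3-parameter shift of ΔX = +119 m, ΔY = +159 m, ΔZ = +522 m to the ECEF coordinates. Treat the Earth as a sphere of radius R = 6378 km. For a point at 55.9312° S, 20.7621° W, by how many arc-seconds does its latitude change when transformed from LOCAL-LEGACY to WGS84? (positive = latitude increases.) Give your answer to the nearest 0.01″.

Δφ = 10.93″

sin φ = -0.828366, cos φ = 0.560188, sin λ = -0.354489, cos λ = 0.935060.
North component: ΔN = −sin φ cos λ·ΔX − sin φ sin λ·ΔY + cos φ·ΔZ = −(-0.828366)(0.935060)(119) − (-0.828366)(-0.354489)(159) + (0.560188)(522) = 337.90 m.
1° of latitude spans πR/180 = 111317 m, so Δφ = 337.90 / 111317 × 3600 = 10.928″.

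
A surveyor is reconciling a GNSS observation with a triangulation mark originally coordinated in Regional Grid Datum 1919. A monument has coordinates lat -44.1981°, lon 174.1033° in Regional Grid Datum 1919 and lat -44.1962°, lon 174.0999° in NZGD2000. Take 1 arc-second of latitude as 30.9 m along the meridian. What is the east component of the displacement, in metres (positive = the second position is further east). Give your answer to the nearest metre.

Δφ = -44.1962° − -44.1981° = +0.0019°; Δλ = 174.0999° − 174.1033° = -0.0034°.
1° of latitude = 3600 × 30.90 = 111240 m.
ΔN = Δφ × 111240 = 211.4 m; ΔE = Δλ × 111240 × cos(-44.1981°) = -0.0034 × 111240 × 0.716934 = -271.2 m.

ΔE = -271 m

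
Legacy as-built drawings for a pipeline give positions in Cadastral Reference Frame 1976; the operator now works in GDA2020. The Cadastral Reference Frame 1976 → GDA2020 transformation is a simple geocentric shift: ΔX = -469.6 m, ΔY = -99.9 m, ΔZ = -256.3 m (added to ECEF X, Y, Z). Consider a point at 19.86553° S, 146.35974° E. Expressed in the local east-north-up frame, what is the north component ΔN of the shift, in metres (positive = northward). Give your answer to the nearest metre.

ΔN = -127 m

The local north axis is (−sin φ cos λ, −sin φ sin λ, cos φ), giving ΔN = 132.853 − 18.806 − 241.048 = -127.00 m.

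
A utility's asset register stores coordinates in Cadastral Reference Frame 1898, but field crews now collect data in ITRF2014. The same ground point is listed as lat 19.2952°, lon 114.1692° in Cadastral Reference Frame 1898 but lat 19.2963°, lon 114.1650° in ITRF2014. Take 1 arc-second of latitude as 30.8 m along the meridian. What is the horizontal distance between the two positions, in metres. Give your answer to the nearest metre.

Δφ = 19.2963° − 19.2952° = +0.0011°; Δλ = 114.1650° − 114.1692° = -0.0042°.
1° of latitude = 3600 × 30.80 = 110880 m.
ΔN = Δφ × 110880 = 122.0 m; ΔE = Δλ × 110880 × cos(19.2952°) = -0.0042 × 110880 × 0.943829 = -439.5 m.
Distance = √(ΔE² + ΔN²) = √((-439.5)² + 122.0²) = 456.1 m.

456 m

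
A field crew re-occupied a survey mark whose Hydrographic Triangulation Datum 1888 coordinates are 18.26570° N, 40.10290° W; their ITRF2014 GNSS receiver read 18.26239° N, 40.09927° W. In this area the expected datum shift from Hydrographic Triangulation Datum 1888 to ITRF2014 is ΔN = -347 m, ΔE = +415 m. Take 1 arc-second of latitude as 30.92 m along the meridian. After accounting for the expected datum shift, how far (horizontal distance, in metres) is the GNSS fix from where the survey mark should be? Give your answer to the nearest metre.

Observed coordinate differences: Δφ = -0.00331°, Δλ = +0.00363°.
Converting to metres (1° lat = 111312 m, cos φ = 0.949613): observed ΔN = -368.4 m, observed ΔE = 383.7 m.
Subtracting the expected shift leaves a residual of -368.4 − (-347) = -21.4 m north and 383.7 − (415) = -31.3 m east.
Residual distance = √((-21.4)² + (-31.3)²) = 37.9 m.

38 m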